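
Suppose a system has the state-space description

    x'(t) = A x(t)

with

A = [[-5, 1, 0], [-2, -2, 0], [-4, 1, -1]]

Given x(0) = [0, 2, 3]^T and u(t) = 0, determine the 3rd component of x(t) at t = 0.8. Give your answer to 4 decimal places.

det(sI - A) = s^3 - (tr A)s^2 + (M11 + M22 + M33)s - det A, where Mii is the 2×2 principal minor of A obtained by deleting row i and column i.
tr A = (-5) + (-2) + (-1) = -8; M11 = (-2)·(-1) - 0·1 = 2 - 0 = 2; M22 = (-5)·(-1) - 0·(-4) = 5 - 0 = 5; M33 = (-5)·(-2) - 1·(-2) = 10 - (-2) = 12; sum of minors = 19.
det A = (-5)·((-2)·(-1) - 0·1) - 1·((-2)·(-1) - 0·(-4)) + 0·((-2)·1 - (-2)·(-4)) = (-5)·2 - 1·2 + 0·(-10) = -12.
So p(s) = det(sI - A) = s^3 + 8s^2 + 19s + 12.
Rational-root test: any integer root divides 12. Testing small divisors, s = -1 works: p(-1) = -1 + 8 + (-19) + 12 = 0, so (s + 1) is a factor.
Dividing, p(s) = (s + 1)(s^2 + 7s + 12).
Factor s^2 + 7s + 12: two numbers with sum -7 and product 12 are -3 and -4, so s^2 + 7s + 12 = (s + 3)(s + 4).
Hence p(s) = (s + 1) (s + 3) (s + 4), with roots -4, -3, -1.
The eigenvalues -4, -3, -1 are distinct and real, so A is diagonalisable and x(t) = e^{At} x(0) = V diag(e^{λ_i t}) V^{-1} x(0), where the columns of V are the eigenvectors.
λ = -4: A - (-4)I = [[-1, 1, 0], [-2, 2, 0], [-4, 1, 3]]. v must be orthogonal to every row; (row 1) × (row 3) = [3, 3, 3], so take v_1 = [-1, -1, -1]^T.
λ = -3: A - (-3)I = [[-2, 1, 0], [-2, 1, 0], [-4, 1, 2]]. v must be orthogonal to every row; (row 1) × (row 3) = [2, 4, 2], so take v_2 = [1, 2, 1]^T.
λ = -1: A - (-1)I = [[-4, 1, 0], [-2, -1, 0], [-4, 1, 0]]. v must be orthogonal to every row; (row 1) × (row 2) = [0, 0, 6], so take v_3 = [0, 0, 1]^T.
V = [v_1 v_2 v_3] = [[-1, 1, 0], [-1, 2, 0], [-1, 1, 1]] has det V = -1, so V^{-1} = adj(V)/det V = [[-2, 1, 0], [-1, 1, 0], [-1, 0, 1]].
Modal coordinates z(0) = V^{-1} x(0): (-2)·0 + 1·2 + 0·3 = 2; (-1)·0 + 1·2 + 0·3 = 2; (-1)·0 + 0·2 + 1·3 = 3; so z(0) = [2, 2, 3]^T.
x_3(t) = Σ_i (v_i)_3 · z_i(0) · e^{λ_i t} (row 3 of V times the modal terms).
x_3(0.8) = (-1)·2·e^{-4·0.8} + 1·2·e^{-3·0.8} + 1·3·e^{-1·0.8} = (-2)·0.040762 + 2·0.090718 + 3·0.449329 = 1.4479.

1.4479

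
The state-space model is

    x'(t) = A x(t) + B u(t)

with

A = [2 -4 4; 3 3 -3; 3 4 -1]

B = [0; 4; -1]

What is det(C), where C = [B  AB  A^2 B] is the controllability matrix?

AB = [[-20], [15], [17]]
A^2B = [[-32], [-66], [-17]]
Controllability matrix C = [B  AB  A^2B] = [[0, -20, -32], [4, 15, -66], [-1, 17, -17]]
Expanding along the first row, det(C) = 0·(15·(-17) - (-66)·17) - (-20)·(4·(-17) - (-66)·(-1)) + (-32)·(4·17 - 15·(-1)) = 0·867 - (-20)·(-134) + (-32)·83 = -5336
Since det(C) ≠ 0, rank(C) = 3 and the system is completely controllable.

-5336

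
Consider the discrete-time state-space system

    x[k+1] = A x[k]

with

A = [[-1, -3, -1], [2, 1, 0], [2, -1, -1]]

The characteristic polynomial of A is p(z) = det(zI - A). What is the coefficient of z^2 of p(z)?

1

Expand det(zI - A) for the 3×3 matrix.
p(z) = z^3 + z^2 + 7z + 1.
(Check: constant term = det(-A) = (-1)^3 det A = 1; coefficient of z^2 = -tr A = 1.)
The coefficient of z^2 is 1.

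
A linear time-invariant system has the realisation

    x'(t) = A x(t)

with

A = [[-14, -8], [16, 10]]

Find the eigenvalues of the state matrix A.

det(sI - A) = s^2 - (tr A)s + det A, with tr A = (-14) + 10 = -4 and det A = (-14)·10 - (-8)·16 = -140 - (-128) = -12.
So p(s) = det(sI - A) = s^2 + 4s - 12.
Factor s^2 + 4s - 12: two numbers with sum -4 and product -12 are 2 and -6, so s^2 + 4s - 12 = (s - 2)(s + 6).
Hence p(s) = (s - 2) (s + 6), with roots -6, 2.
At least one eigenvalue has non-negative real part, so the system is not asymptotically stable.

-6, 2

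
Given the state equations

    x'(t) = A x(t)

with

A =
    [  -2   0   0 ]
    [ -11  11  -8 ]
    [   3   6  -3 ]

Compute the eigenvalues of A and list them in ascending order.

det(sI - A) = s^3 - (tr A)s^2 + (M11 + M22 + M33)s - det A, where Mii is the 2×2 principal minor of A obtained by deleting row i and column i.
tr A = (-2) + 11 + (-3) = 6; M11 = 11·(-3) - (-8)·6 = -33 - (-48) = 15; M22 = (-2)·(-3) - 0·3 = 6 - 0 = 6; M33 = (-2)·11 - 0·(-11) = -22 - 0 = -22; sum of minors = -1.
det A = (-2)·(11·(-3) - (-8)·6) - 0·((-11)·(-3) - (-8)·3) + 0·((-11)·6 - 11·3) = (-2)·15 - 0·57 + 0·(-99) = -30.
So p(s) = det(sI - A) = s^3 - 6s^2 - s + 30.
Rational-root test: any integer root divides 30. Testing small divisors, s = -2 works: p(-2) = -8 + (-24) + 2 + 30 = 0, so (s + 2) is a factor.
Dividing, p(s) = (s + 2)(s^2 - 8s + 15).
Factor s^2 - 8s + 15: two numbers with sum 8 and product 15 are 5 and 3, so s^2 - 8s + 15 = (s - 5)(s - 3).
Hence p(s) = (s - 5) (s - 3) (s + 2), with roots -2, 3, 5.
At least one eigenvalue has non-negative real part, so the system is not asymptotically stable.

-2, 3, 5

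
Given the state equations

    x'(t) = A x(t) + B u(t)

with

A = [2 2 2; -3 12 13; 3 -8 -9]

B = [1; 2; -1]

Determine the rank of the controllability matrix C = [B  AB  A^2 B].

AB = [[4], [8], [-4]]
A^2B = [[16], [32], [-16]]
Controllability matrix C = [B  AB  A^2B] = [[1, 4, 16], [2, 8, 32], [-1, -4, -16]]
Every column of C is a scalar multiple of column 1 = [1, 2, -1] (multipliers 1, 4, 16), so the columns span a one-dimensional space.
C ≠ 0, hence rank(C) = 1.
rank(C) = 1 < n = 3, so the pair (A, B) is not completely controllable.

1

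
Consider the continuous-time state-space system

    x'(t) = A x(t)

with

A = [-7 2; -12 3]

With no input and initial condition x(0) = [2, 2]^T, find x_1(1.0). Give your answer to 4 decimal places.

det(sI - A) = s^2 - (tr A)s + det A, with tr A = (-7) + 3 = -4 and det A = (-7)·3 - 2·(-12) = -21 - (-24) = 3.
So p(s) = det(sI - A) = s^2 + 4s + 3.
Factor s^2 + 4s + 3: two numbers with sum -4 and product 3 are -1 and -3, so s^2 + 4s + 3 = (s + 1)(s + 3).
Hence p(s) = (s + 1) (s + 3), with roots -3, -1.
The eigenvalues -3, -1 are distinct and real, so A is diagonalisable and x(t) = e^{At} x(0) = V diag(e^{λ_i t}) V^{-1} x(0), where the columns of V are the eigenvectors.
λ = -3: A - (-3)I = [[-4, 2], [-12, 6]]. Row 1 gives (-4)·v1 + 2·v2 = 0, so take v_1 = [1, 2]^T.
λ = -1: A - (-1)I = [[-6, 2], [-12, 4]]. Row 1 gives (-6)·v1 + 2·v2 = 0, so take v_2 = [1, 3]^T.
V = [v_1 v_2] = [[1, 1], [2, 3]] has det V = 1, so V^{-1} = adj(V)/det V = [[3, -1], [-2, 1]].
Modal coordinates z(0) = V^{-1} x(0): 3·2 + (-1)·2 = 4; (-2)·2 + 1·2 = -2; so z(0) = [4, -2]^T.
x_1(t) = Σ_i (v_i)_1 · z_i(0) · e^{λ_i t} (row 1 of V times the modal terms).
x_1(1.0) = 1·4·e^{-3·1.0} + 1·(-2)·e^{-1·1.0} = 4·0.049787 + (-2)·0.367879 = -0.5366.

-0.5366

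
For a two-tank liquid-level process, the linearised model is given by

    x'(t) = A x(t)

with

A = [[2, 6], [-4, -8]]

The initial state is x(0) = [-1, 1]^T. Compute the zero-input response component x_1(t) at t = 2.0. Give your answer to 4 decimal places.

det(sI - A) = s^2 - (tr A)s + det A, with tr A = 2 + (-8) = -6 and det A = 2·(-8) - 6·(-4) = -16 - (-24) = 8.
So p(s) = det(sI - A) = s^2 + 6s + 8.
Factor s^2 + 6s + 8: two numbers with sum -6 and product 8 are -2 and -4, so s^2 + 6s + 8 = (s + 2)(s + 4).
Hence p(s) = (s + 2) (s + 4), with roots -4, -2.
The eigenvalues -4, -2 are distinct and real, so A is diagonalisable and x(t) = e^{At} x(0) = V diag(e^{λ_i t}) V^{-1} x(0), where the columns of V are the eigenvectors.
λ = -4: A - (-4)I = [[6, 6], [-4, -4]]. Row 1 gives 6·v1 + 6·v2 = 0, so take v_1 = [1, -1]^T.
λ = -2: A - (-2)I = [[4, 6], [-4, -6]]. Row 1 gives 4·v1 + 6·v2 = 0, so take v_2 = [3, -2]^T.
V = [v_1 v_2] = [[1, 3], [-1, -2]] has det V = 1, so V^{-1} = adj(V)/det V = [[-2, -3], [1, 1]].
Modal coordinates z(0) = V^{-1} x(0): (-2)·(-1) + (-3)·1 = -1; 1·(-1) + 1·1 = 0; so z(0) = [-1, 0]^T.
x_1(t) = Σ_i (v_i)_1 · z_i(0) · e^{λ_i t} (row 1 of V times the modal terms).
x_1(2.0) = 1·(-1)·e^{-4·2.0} + 3·0·e^{-2·2.0} = (-1)·0.000335 + 0·0.018316 = -0.0003.

-0.0003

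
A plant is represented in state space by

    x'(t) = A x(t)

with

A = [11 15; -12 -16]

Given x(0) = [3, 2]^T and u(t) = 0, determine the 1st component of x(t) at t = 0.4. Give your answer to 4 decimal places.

12.3163

det(sI - A) = s^2 - (tr A)s + det A, with tr A = 11 + (-16) = -5 and det A = 11·(-16) - 15·(-12) = -176 - (-180) = 4.
So p(s) = det(sI - A) = s^2 + 5s + 4.
Factor s^2 + 5s + 4: two numbers with sum -5 and product 4 are -1 and -4, so s^2 + 5s + 4 = (s + 1)(s + 4).
Hence p(s) = (s + 1) (s + 4), with roots -4, -1.
The eigenvalues -4, -1 are distinct and real, so A is diagonalisable and x(t) = e^{At} x(0) = V diag(e^{λ_i t}) V^{-1} x(0), where the columns of V are the eigenvectors.
λ = -4: A - (-4)I = [[15, 15], [-12, -12]]. Row 1 gives 15·v1 + 15·v2 = 0, so take v_1 = [1, -1]^T.
λ = -1: A - (-1)I = [[12, 15], [-12, -15]]. Row 1 gives 12·v1 + 15·v2 = 0, so take v_2 = [5, -4]^T.
V = [v_1 v_2] = [[1, 5], [-1, -4]] has det V = 1, so V^{-1} = adj(V)/det V = [[-4, -5], [1, 1]].
Modal coordinates z(0) = V^{-1} x(0): (-4)·3 + (-5)·2 = -22; 1·3 + 1·2 = 5; so z(0) = [-22, 5]^T.
x_1(t) = Σ_i (v_i)_1 · z_i(0) · e^{λ_i t} (row 1 of V times the modal terms).
x_1(0.4) = 1·(-22)·e^{-4·0.4} + 5·5·e^{-1·0.4} = (-22)·0.201897 + 25·0.670320 = 12.3163.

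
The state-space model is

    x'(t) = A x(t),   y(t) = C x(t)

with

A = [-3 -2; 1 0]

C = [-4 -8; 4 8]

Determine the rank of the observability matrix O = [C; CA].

CA = [[4, 8], [-4, -8]]
Observability matrix O = [C; CA] = [[-4, -8], [4, 8], [4, 8], [-4, -8]]
Every row of O is a scalar multiple of row 1 = [-4, -8] (multipliers 1, -1, -1, 1), so the rows span a one-dimensional space.
O ≠ 0, hence rank(O) = 1.
rank(O) = 1 < n = 2, so the pair (A, C) is not completely observable.

1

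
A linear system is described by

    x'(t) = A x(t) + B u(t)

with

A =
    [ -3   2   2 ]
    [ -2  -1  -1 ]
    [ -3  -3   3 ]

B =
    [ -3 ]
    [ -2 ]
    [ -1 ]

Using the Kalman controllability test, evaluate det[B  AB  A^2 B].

AB = [[3], [9], [12]]
A^2B = [[33], [-27], [0]]
Controllability matrix C = [B  AB  A^2B] = [[-3, 3, 33], [-2, 9, -27], [-1, 12, 0]]
Expanding along the first row, det(C) = (-3)·(9·0 - (-27)·12) - 3·((-2)·0 - (-27)·(-1)) + 33·((-2)·12 - 9·(-1)) = (-3)·324 - 3·(-27) + 33·(-15) = -1386
Since det(C) ≠ 0, rank(C) = 3 and the system is completely controllable.

-1386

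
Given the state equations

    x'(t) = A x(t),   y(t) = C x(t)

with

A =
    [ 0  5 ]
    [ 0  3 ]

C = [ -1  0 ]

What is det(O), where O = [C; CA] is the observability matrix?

5

CA = [[0, -5]]
Observability matrix O = [C; CA] = [[-1, 0], [0, -5]]
det(O) = (-1)·(-5) - 0·0 = 5 - 0 = 5
Since det(O) ≠ 0, rank(O) = 2 and the system is completely observable.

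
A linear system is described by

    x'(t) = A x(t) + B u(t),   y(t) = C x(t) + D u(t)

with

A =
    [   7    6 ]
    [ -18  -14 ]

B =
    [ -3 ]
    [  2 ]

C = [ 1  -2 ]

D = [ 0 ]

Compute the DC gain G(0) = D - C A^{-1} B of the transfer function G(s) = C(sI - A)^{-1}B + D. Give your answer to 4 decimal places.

-11.0000

G(0) = C(-A)^{-1}B + D = -C A^{-1} B + D.
det A = 10, so A^{-1} = (1/10)·adj(A) = [[-7/5, -3/5], [9/5, 7/10]]
A^{-1} B = [3, -4]^T
C A^{-1} B = 11
G(0) = D - C A^{-1} B = 0 - (11) = -11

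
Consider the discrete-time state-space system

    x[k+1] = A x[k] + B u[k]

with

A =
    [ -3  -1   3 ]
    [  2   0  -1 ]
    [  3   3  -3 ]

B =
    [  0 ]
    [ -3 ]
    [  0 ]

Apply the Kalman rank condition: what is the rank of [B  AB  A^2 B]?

AB = [[3], [0], [-9]]
A^2B = [[-36], [15], [36]]
Controllability matrix C = [B  AB  A^2B] = [[0, 3, -36], [-3, 0, 15], [0, -9, 36]]
det(C) = 0·(0·36 - 15·(-9)) - 3·((-3)·36 - 15·0) + (-36)·((-3)·(-9) - 0·0) = 0·135 - 3·(-108) + (-36)·27 = -648 ≠ 0, so rank(C) = 3.
rank(C) = 3 = n, so the pair (A, B) is completely controllable.

3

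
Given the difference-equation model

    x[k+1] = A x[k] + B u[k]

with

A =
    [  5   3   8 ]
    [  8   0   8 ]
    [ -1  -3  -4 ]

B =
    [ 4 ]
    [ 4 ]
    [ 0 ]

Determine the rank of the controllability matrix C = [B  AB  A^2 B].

AB = [[32], [32], [-16]]
A^2B = [[128], [128], [-64]]
Controllability matrix C = [B  AB  A^2B] = [[4, 32, 128], [4, 32, 128], [0, -16, -64]]
The rows r1, r2, r3 of C are linearly dependent: -r1 + r2 = 0 (check each entry), so rank(C) ≤ 2.
The 2×2 minor from rows 1, 3, columns 1, 2 is 4·(-16) - 32·0 = -64 - 0 = -64 ≠ 0, so rank(C) = 2.
rank(C) = 2 < n = 3, so the pair (A, B) is not completely controllable.

2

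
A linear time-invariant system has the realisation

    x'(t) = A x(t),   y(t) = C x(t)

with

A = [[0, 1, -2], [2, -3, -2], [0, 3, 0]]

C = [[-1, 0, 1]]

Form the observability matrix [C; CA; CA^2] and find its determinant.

0

CA = [[0, 2, 2]]
CA^2 = [[4, 0, -4]]
Observability matrix O = [C; CA; CA^2] = [[-1, 0, 1], [0, 2, 2], [4, 0, -4]]
Expanding along the first row, det(O) = (-1)·(2·(-4) - 2·0) - 0·(0·(-4) - 2·4) + 1·(0·0 - 2·4) = (-1)·(-8) - 0·(-8) + 1·(-8) = 0
Since det(O) = 0, rank(O) < 3 and the system is not completely observable.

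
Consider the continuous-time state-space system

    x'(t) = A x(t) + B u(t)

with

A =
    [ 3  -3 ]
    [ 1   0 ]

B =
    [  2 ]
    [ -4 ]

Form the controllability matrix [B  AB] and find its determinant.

76

AB = [[18], [2]]
Controllability matrix C = [B  AB] = [[2, 18], [-4, 2]]
det(C) = 2·2 - 18·(-4) = 4 - (-72) = 76
Since det(C) ≠ 0, rank(C) = 2 and the system is completely controllable.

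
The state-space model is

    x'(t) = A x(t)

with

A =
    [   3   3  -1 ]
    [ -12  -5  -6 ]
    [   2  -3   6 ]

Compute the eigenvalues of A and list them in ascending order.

det(sI - A) = s^3 - (tr A)s^2 + (M11 + M22 + M33)s - det A, where Mii is the 2×2 principal minor of A obtained by deleting row i and column i.
tr A = 3 + (-5) + 6 = 4; M11 = (-5)·6 - (-6)·(-3) = -30 - 18 = -48; M22 = 3·6 - (-1)·2 = 18 - (-2) = 20; M33 = 3·(-5) - 3·(-12) = -15 - (-36) = 21; sum of minors = -7.
det A = 3·((-5)·6 - (-6)·(-3)) - 3·((-12)·6 - (-6)·2) + (-1)·((-12)·(-3) - (-5)·2) = 3·(-48) - 3·(-60) + (-1)·46 = -10.
So p(s) = det(sI - A) = s^3 - 4s^2 - 7s + 10.
Rational-root test: any integer root divides 10. Testing small divisors, s = 1 works: p(1) = 1 + (-4) + (-7) + 10 = 0, so (s - 1) is a factor.
Dividing, p(s) = (s - 1)(s^2 - 3s - 10).
Factor s^2 - 3s - 10: two numbers with sum 3 and product -10 are 5 and -2, so s^2 - 3s - 10 = (s - 5)(s + 2).
Hence p(s) = (s - 5) (s - 1) (s + 2), with roots -2, 1, 5.
At least one eigenvalue has non-negative real part, so the system is not asymptotically stable.

-2, 1, 5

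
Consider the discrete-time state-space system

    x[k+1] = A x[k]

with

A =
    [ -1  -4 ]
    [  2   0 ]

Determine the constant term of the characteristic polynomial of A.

For a 2×2 matrix, det(zI - A) = z^2 - (tr A)z + det A.
tr A = -1, det A = 8.
So p(z) = z^2 + z + 8.
The constant term is 8.

8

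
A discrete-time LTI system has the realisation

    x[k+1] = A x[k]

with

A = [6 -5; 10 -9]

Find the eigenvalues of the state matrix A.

-4, 1

det(zI - A) = z^2 - (tr A)z + det A, with tr A = 6 + (-9) = -3 and det A = 6·(-9) - (-5)·10 = -54 - (-50) = -4.
So p(z) = det(zI - A) = z^2 + 3z - 4.
Factor z^2 + 3z - 4: two numbers with sum -3 and product -4 are 1 and -4, so z^2 + 3z - 4 = (z - 1)(z + 4).
Hence p(z) = (z - 1) (z + 4), with roots -4, 1.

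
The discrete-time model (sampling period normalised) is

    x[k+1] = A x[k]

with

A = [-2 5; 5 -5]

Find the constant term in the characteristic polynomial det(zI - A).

For a 2×2 matrix, det(zI - A) = z^2 - (tr A)z + det A.
tr A = -7, det A = -15.
So p(z) = z^2 + 7z - 15.
The constant term is -15.

-15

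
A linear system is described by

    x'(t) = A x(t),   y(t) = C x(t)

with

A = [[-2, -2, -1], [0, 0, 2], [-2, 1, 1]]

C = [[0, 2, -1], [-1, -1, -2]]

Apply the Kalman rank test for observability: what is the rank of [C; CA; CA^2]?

CA = [[2, -1, 3], [6, 0, -3]]
CA^2 = [[-10, -1, -1], [-6, -15, -9]]
Observability matrix O = [C; CA; CA^2] = [[0, 2, -1], [-1, -1, -2], [2, -1, 3], [6, 0, -3], [-10, -1, -1], [-6, -15, -9]]
Take the 3×3 submatrix of O formed by rows 1, 2, 3: [[0, 2, -1], [-1, -1, -2], [2, -1, 3]]. Its determinant is 0·((-1)·3 - (-2)·(-1)) - 2·((-1)·3 - (-2)·2) + (-1)·((-1)·(-1) - (-1)·2) = 0·(-5) - 2·1 + (-1)·3 = -5 ≠ 0.
So rank(O) ≥ 3; since O has 3 columns, rank(O) = 3.
rank(O) = 3 = n, so the pair (A, C) is completely observable.

3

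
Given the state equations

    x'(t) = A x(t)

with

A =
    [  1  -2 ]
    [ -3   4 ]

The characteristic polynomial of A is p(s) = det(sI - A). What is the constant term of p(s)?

-2

For a 2×2 matrix, det(sI - A) = s^2 - (tr A)s + det A.
tr A = 5, det A = -2.
So p(s) = s^2 - 5s - 2.
The constant term is -2.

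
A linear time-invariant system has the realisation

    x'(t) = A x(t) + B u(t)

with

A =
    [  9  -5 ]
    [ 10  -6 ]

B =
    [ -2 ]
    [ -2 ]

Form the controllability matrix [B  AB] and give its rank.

AB = [[-8], [-8]]
Controllability matrix C = [B  AB] = [[-2, -8], [-2, -8]]
Every column of C is a scalar multiple of column 1 = [-2, -2] (multipliers 1, 4), so the columns span a one-dimensional space.
C ≠ 0, hence rank(C) = 1.
rank(C) = 1 < n = 2, so the pair (A, B) is not completely controllable.

1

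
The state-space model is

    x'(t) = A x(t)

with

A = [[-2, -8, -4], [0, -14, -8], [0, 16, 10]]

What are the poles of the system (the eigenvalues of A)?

-6, -2, 2

det(sI - A) = s^3 - (tr A)s^2 + (M11 + M22 + M33)s - det A, where Mii is the 2×2 principal minor of A obtained by deleting row i and column i.
tr A = (-2) + (-14) + 10 = -6; M11 = (-14)·10 - (-8)·16 = -140 - (-128) = -12; M22 = (-2)·10 - (-4)·0 = -20 - 0 = -20; M33 = (-2)·(-14) - (-8)·0 = 28 - 0 = 28; sum of minors = -4.
det A = (-2)·((-14)·10 - (-8)·16) - (-8)·(0·10 - (-8)·0) + (-4)·(0·16 - (-14)·0) = (-2)·(-12) - (-8)·0 + (-4)·0 = 24.
So p(s) = det(sI - A) = s^3 + 6s^2 - 4s - 24.
Rational-root test: any integer root divides -24. Testing small divisors, s = -2 works: p(-2) = -8 + 24 + 8 + (-24) = 0, so (s + 2) is a factor.
Dividing, p(s) = (s + 2)(s^2 + 4s - 12).
Factor s^2 + 4s - 12: two numbers with sum -4 and product -12 are 2 and -6, so s^2 + 4s - 12 = (s - 2)(s + 6).
Hence p(s) = (s - 2) (s + 2) (s + 6), with roots -6, -2, 2.
At least one eigenvalue has non-negative real part, so the system is not asymptotically stable.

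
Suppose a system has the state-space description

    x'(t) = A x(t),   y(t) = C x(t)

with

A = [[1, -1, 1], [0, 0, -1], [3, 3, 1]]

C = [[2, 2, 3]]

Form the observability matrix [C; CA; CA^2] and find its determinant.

CA = [[11, 7, 3]]
CA^2 = [[20, -2, 7]]
Observability matrix O = [C; CA; CA^2] = [[2, 2, 3], [11, 7, 3], [20, -2, 7]]
Expanding along the first row, det(O) = 2·(7·7 - 3·(-2)) - 2·(11·7 - 3·20) + 3·(11·(-2) - 7·20) = 2·55 - 2·17 + 3·(-162) = -410
Since det(O) ≠ 0, rank(O) = 3 and the system is completely observable.

-410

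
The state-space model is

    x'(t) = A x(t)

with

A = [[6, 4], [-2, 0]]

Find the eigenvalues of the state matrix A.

2, 4

det(sI - A) = s^2 - (tr A)s + det A, with tr A = 6 + 0 = 6 and det A = 6·0 - 4·(-2) = 0 - (-8) = 8.
So p(s) = det(sI - A) = s^2 - 6s + 8.
Factor s^2 - 6s + 8: two numbers with sum 6 and product 8 are 4 and 2, so s^2 - 6s + 8 = (s - 4)(s - 2).
Hence p(s) = (s - 4) (s - 2), with roots 2, 4.
At least one eigenvalue has non-negative real part, so the system is not asymptotically stable.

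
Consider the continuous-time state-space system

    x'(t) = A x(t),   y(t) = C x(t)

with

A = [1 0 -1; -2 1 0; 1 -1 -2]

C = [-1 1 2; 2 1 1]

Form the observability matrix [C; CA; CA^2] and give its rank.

3

CA = [[-1, -1, -3], [1, 0, -4]]
CA^2 = [[-2, 2, 7], [-3, 4, 7]]
Observability matrix O = [C; CA; CA^2] = [[-1, 1, 2], [2, 1, 1], [-1, -1, -3], [1, 0, -4], [-2, 2, 7], [-3, 4, 7]]
Take the 3×3 submatrix of O formed by rows 1, 2, 3: [[-1, 1, 2], [2, 1, 1], [-1, -1, -3]]. Its determinant is (-1)·(1·(-3) - 1·(-1)) - 1·(2·(-3) - 1·(-1)) + 2·(2·(-1) - 1·(-1)) = (-1)·(-2) - 1·(-5) + 2·(-1) = 5 ≠ 0.
So rank(O) ≥ 3; since O has 3 columns, rank(O) = 3.
rank(O) = 3 = n, so the pair (A, C) is completely observable.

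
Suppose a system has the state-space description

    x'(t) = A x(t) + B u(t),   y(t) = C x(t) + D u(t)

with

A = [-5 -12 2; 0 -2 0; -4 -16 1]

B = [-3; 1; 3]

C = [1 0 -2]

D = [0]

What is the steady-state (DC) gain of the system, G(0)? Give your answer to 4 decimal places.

-7.6667

G(0) = C(-A)^{-1}B + D = -C A^{-1} B + D.
det A = -6, so A^{-1} = (1/-6)·adj(A) = [[1/3, 10/3, -2/3], [0, -1/2, 0], [4/3, 16/3, -5/3]]
A^{-1} B = [1/3, -1/2, -11/3]^T
C A^{-1} B = 23/3
G(0) = D - C A^{-1} B = 0 - (23/3) = -23/3 ≈ -7.6667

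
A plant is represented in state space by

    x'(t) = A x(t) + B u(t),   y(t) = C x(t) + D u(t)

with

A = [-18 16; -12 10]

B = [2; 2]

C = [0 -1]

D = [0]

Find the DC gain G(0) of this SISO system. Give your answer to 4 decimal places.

G(0) = C(-A)^{-1}B + D = -C A^{-1} B + D.
det A = 12, so A^{-1} = (1/12)·adj(A) = [[5/6, -4/3], [1, -3/2]]
A^{-1} B = [-1, -1]^T
C A^{-1} B = 1
G(0) = D - C A^{-1} B = 0 - (1) = -1

-1.0000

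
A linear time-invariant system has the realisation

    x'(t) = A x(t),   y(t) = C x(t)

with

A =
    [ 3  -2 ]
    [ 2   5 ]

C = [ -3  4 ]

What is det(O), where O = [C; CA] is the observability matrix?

-74

CA = [[-1, 26]]
Observability matrix O = [C; CA] = [[-3, 4], [-1, 26]]
det(O) = (-3)·26 - 4·(-1) = -78 - (-4) = -74
Since det(O) ≠ 0, rank(O) = 2 and the system is completely observable.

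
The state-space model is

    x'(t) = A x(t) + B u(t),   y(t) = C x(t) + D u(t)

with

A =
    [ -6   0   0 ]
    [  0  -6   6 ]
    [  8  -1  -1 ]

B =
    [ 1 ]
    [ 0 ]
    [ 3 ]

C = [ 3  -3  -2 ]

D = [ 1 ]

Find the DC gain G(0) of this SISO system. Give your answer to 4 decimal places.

-9.3333

G(0) = C(-A)^{-1}B + D = -C A^{-1} B + D.
det A = -72, so A^{-1} = (1/-72)·adj(A) = [[-1/6, 0, 0], [-2/3, -1/12, -1/2], [-2/3, 1/12, -1/2]]
A^{-1} B = [-1/6, -13/6, -13/6]^T
C A^{-1} B = 31/3
G(0) = D - C A^{-1} B = 1 - (31/3) = -28/3 ≈ -9.3333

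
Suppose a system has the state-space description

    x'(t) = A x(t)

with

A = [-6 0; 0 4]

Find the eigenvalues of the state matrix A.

det(sI - A) = s^2 - (tr A)s + det A, with tr A = (-6) + 4 = -2 and det A = (-6)·4 - 0·0 = -24 - 0 = -24.
So p(s) = det(sI - A) = s^2 + 2s - 24.
Factor s^2 + 2s - 24: two numbers with sum -2 and product -24 are 4 and -6, so s^2 + 2s - 24 = (s - 4)(s + 6).
Hence p(s) = (s - 4) (s + 6), with roots -6, 4.
At least one eigenvalue has non-negative real part, so the system is not asymptotically stable.

-6, 4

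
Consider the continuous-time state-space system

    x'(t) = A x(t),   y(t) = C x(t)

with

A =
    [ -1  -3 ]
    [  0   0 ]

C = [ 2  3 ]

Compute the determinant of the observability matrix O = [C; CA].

-6

CA = [[-2, -6]]
Observability matrix O = [C; CA] = [[2, 3], [-2, -6]]
det(O) = 2·(-6) - 3·(-2) = -12 - (-6) = -6
Since det(O) ≠ 0, rank(O) = 2 and the system is completely observable.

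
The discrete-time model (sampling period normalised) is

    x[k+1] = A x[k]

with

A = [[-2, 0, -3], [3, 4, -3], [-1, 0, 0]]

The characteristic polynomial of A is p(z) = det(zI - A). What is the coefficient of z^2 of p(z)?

-2

Expand det(zI - A) for the 3×3 matrix.
p(z) = z^3 - 2z^2 - 11z + 12.
(Check: constant term = det(-A) = (-1)^3 det A = 12; coefficient of z^2 = -tr A = -2.)
The coefficient of z^2 is -2.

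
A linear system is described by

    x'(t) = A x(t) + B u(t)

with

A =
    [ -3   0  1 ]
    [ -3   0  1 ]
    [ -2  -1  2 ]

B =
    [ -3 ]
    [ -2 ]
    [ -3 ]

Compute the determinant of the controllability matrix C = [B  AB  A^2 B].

AB = [[6], [6], [2]]
A^2B = [[-16], [-16], [-14]]
Controllability matrix C = [B  AB  A^2B] = [[-3, 6, -16], [-2, 6, -16], [-3, 2, -14]]
Expanding along the first row, det(C) = (-3)·(6·(-14) - (-16)·2) - 6·((-2)·(-14) - (-16)·(-3)) + (-16)·((-2)·2 - 6·(-3)) = (-3)·(-52) - 6·(-20) + (-16)·14 = 52
Since det(C) ≠ 0, rank(C) = 3 and the system is completely controllable.

52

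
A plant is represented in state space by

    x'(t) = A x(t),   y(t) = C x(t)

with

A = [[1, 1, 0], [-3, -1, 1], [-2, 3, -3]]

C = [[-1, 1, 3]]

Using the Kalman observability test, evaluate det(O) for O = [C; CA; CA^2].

CA = [[-10, 7, -8]]
CA^2 = [[-15, -41, 31]]
Observability matrix O = [C; CA; CA^2] = [[-1, 1, 3], [-10, 7, -8], [-15, -41, 31]]
Expanding along the first row, det(O) = (-1)·(7·31 - (-8)·(-41)) - 1·((-10)·31 - (-8)·(-15)) + 3·((-10)·(-41) - 7·(-15)) = (-1)·(-111) - 1·(-430) + 3·515 = 2086
Since det(O) ≠ 0, rank(O) = 3 and the system is completely observable.

2086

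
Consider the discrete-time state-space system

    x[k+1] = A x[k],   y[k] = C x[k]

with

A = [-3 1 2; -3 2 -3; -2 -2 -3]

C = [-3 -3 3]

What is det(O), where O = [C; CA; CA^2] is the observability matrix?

CA = [[12, -15, -6]]
CA^2 = [[21, -6, 87]]
Observability matrix O = [C; CA; CA^2] = [[-3, -3, 3], [12, -15, -6], [21, -6, 87]]
Expanding along the first row, det(O) = (-3)·((-15)·87 - (-6)·(-6)) - (-3)·(12·87 - (-6)·21) + 3·(12·(-6) - (-15)·21) = (-3)·(-1341) - (-3)·1170 + 3·243 = 8262
Since det(O) ≠ 0, rank(O) = 3 and the system is completely observable.

8262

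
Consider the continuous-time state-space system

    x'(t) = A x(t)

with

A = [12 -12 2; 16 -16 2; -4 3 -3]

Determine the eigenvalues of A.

-4, -2, -1

det(sI - A) = s^3 - (tr A)s^2 + (M11 + M22 + M33)s - det A, where Mii is the 2×2 principal minor of A obtained by deleting row i and column i.
tr A = 12 + (-16) + (-3) = -7; M11 = (-16)·(-3) - 2·3 = 48 - 6 = 42; M22 = 12·(-3) - 2·(-4) = -36 - (-8) = -28; M33 = 12·(-16) - (-12)·16 = -192 - (-192) = 0; sum of minors = 14.
det A = 12·((-16)·(-3) - 2·3) - (-12)·(16·(-3) - 2·(-4)) + 2·(16·3 - (-16)·(-4)) = 12·42 - (-12)·(-40) + 2·(-16) = -8.
So p(s) = det(sI - A) = s^3 + 7s^2 + 14s + 8.
Rational-root test: any integer root divides 8. Testing small divisors, s = -1 works: p(-1) = -1 + 7 + (-14) + 8 = 0, so (s + 1) is a factor.
Dividing, p(s) = (s + 1)(s^2 + 6s + 8).
Factor s^2 + 6s + 8: two numbers with sum -6 and product 8 are -2 and -4, so s^2 + 6s + 8 = (s + 2)(s + 4).
Hence p(s) = (s + 1) (s + 2) (s + 4), with roots -4, -2, -1.
All eigenvalues have negative real part, so the system is asymptotically stable.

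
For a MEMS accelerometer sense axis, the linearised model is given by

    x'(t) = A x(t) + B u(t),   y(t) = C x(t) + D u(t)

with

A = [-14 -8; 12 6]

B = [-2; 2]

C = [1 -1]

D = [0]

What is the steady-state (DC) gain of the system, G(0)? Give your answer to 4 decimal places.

-0.6667

G(0) = C(-A)^{-1}B + D = -C A^{-1} B + D.
det A = 12, so A^{-1} = (1/12)·adj(A) = [[1/2, 2/3], [-1, -7/6]]
A^{-1} B = [1/3, -1/3]^T
C A^{-1} B = 2/3
G(0) = D - C A^{-1} B = 0 - (2/3) = -2/3 ≈ -0.6667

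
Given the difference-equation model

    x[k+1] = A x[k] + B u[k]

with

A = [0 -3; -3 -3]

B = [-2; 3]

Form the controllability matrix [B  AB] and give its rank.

2

AB = [[-9], [-3]]
Controllability matrix C = [B  AB] = [[-2, -9], [3, -3]]
det(C) = (-2)·(-3) - (-9)·3 = 6 - (-27) = 33 ≠ 0, so rank(C) = 2.
rank(C) = 2 = n, so the pair (A, B) is completely controllable.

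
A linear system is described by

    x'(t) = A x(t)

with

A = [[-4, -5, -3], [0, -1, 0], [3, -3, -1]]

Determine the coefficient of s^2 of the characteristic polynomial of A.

Expand det(sI - A) for the 3×3 matrix.
p(s) = s^3 + 6s^2 + 18s + 13.
(Check: constant term = det(-A) = (-1)^3 det A = 13; coefficient of s^2 = -tr A = 6.)
The coefficient of s^2 is 6.

6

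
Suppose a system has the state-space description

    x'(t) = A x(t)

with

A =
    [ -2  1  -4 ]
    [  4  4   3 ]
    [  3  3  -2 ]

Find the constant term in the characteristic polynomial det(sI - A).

-51

Expand det(sI - A) for the 3×3 matrix.
p(s) = s^3 - 13s - 51.
(Check: constant term = det(-A) = (-1)^3 det A = -51; coefficient of s^2 = -tr A = 0.)
The constant term is -51.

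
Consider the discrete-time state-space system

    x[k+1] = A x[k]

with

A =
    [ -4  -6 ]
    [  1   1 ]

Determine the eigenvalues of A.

det(zI - A) = z^2 - (tr A)z + det A, with tr A = (-4) + 1 = -3 and det A = (-4)·1 - (-6)·1 = -4 - (-6) = 2.
So p(z) = det(zI - A) = z^2 + 3z + 2.
Factor z^2 + 3z + 2: two numbers with sum -3 and product 2 are -1 and -2, so z^2 + 3z + 2 = (z + 1)(z + 2).
Hence p(z) = (z + 1) (z + 2), with roots -2, -1.

-2, -1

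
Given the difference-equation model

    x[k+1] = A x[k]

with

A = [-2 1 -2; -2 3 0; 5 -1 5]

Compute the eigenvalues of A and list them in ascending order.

det(zI - A) = z^3 - (tr A)z^2 + (M11 + M22 + M33)z - det A, where Mii is the 2×2 principal minor of A obtained by deleting row i and column i.
tr A = (-2) + 3 + 5 = 6; M11 = 3·5 - 0·(-1) = 15 - 0 = 15; M22 = (-2)·5 - (-2)·5 = -10 - (-10) = 0; M33 = (-2)·3 - 1·(-2) = -6 - (-2) = -4; sum of minors = 11.
det A = (-2)·(3·5 - 0·(-1)) - 1·((-2)·5 - 0·5) + (-2)·((-2)·(-1) - 3·5) = (-2)·15 - 1·(-10) + (-2)·(-13) = 6.
So p(z) = det(zI - A) = z^3 - 6z^2 + 11z - 6.
Rational-root test: any integer root divides -6. Testing small divisors, z = 1 works: p(1) = 1 + (-6) + 11 + (-6) = 0, so (z - 1) is a factor.
Dividing, p(z) = (z - 1)(z^2 - 5z + 6).
Factor z^2 - 5z + 6: two numbers with sum 5 and product 6 are 3 and 2, so z^2 - 5z + 6 = (z - 3)(z - 2).
Hence p(z) = (z - 3) (z - 2) (z - 1), with roots 1, 2, 3.

1, 2, 3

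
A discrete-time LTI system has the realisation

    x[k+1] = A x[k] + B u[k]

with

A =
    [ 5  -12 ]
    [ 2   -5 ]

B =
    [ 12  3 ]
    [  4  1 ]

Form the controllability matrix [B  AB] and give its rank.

AB = [[12, 3], [4, 1]]
Controllability matrix C = [B  AB] = [[12, 3, 12, 3], [4, 1, 4, 1]]
Every column of C is a scalar multiple of column 1 = [12, 4] (multipliers 1, 1/4, 1, 1/4), so the columns span a one-dimensional space.
C ≠ 0, hence rank(C) = 1.
rank(C) = 1 < n = 2, so the pair (A, B) is not completely controllable.

1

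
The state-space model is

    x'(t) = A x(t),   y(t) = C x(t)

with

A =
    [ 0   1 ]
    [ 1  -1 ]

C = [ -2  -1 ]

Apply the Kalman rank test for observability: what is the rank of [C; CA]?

CA = [[-1, -1]]
Observability matrix O = [C; CA] = [[-2, -1], [-1, -1]]
det(O) = (-2)·(-1) - (-1)·(-1) = 2 - 1 = 1 ≠ 0, so rank(O) = 2.
rank(O) = 2 = n, so the pair (A, C) is completely observable.

2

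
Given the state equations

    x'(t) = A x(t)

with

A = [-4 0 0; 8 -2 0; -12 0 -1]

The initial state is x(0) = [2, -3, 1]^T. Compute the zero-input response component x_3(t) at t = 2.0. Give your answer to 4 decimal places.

-0.9447

det(sI - A) = s^3 - (tr A)s^2 + (M11 + M22 + M33)s - det A, where Mii is the 2×2 principal minor of A obtained by deleting row i and column i.
tr A = (-4) + (-2) + (-1) = -7; M11 = (-2)·(-1) - 0·0 = 2 - 0 = 2; M22 = (-4)·(-1) - 0·(-12) = 4 - 0 = 4; M33 = (-4)·(-2) - 0·8 = 8 - 0 = 8; sum of minors = 14.
det A = (-4)·((-2)·(-1) - 0·0) - 0·(8·(-1) - 0·(-12)) + 0·(8·0 - (-2)·(-12)) = (-4)·2 - 0·(-8) + 0·(-24) = -8.
So p(s) = det(sI - A) = s^3 + 7s^2 + 14s + 8.
Rational-root test: any integer root divides 8. Testing small divisors, s = -1 works: p(-1) = -1 + 7 + (-14) + 8 = 0, so (s + 1) is a factor.
Dividing, p(s) = (s + 1)(s^2 + 6s + 8).
Factor s^2 + 6s + 8: two numbers with sum -6 and product 8 are -2 and -4, so s^2 + 6s + 8 = (s + 2)(s + 4).
Hence p(s) = (s + 1) (s + 2) (s + 4), with roots -4, -2, -1.
The eigenvalues -4, -2, -1 are distinct and real, so A is diagonalisable and x(t) = e^{At} x(0) = V diag(e^{λ_i t}) V^{-1} x(0), where the columns of V are the eigenvectors.
λ = -4: A - (-4)I = [[0, 0, 0], [8, 2, 0], [-12, 0, 3]]. v must be orthogonal to every row; (row 2) × (row 3) = [6, -24, 24], so take v_1 = [1, -4, 4]^T.
λ = -2: A - (-2)I = [[-2, 0, 0], [8, 0, 0], [-12, 0, 1]]. v must be orthogonal to every row; (row 1) × (row 3) = [0, 2, 0], so take v_2 = [0, 1, 0]^T.
λ = -1: A - (-1)I = [[-3, 0, 0], [8, -1, 0], [-12, 0, 0]]. v must be orthogonal to every row; (row 1) × (row 2) = [0, 0, 3], so take v_3 = [0, 0, 1]^T.
V = [v_1 v_2 v_3] = [[1, 0, 0], [-4, 1, 0], [4, 0, 1]] has det V = 1, so V^{-1} = adj(V)/det V = [[1, 0, 0], [4, 1, 0], [-4, 0, 1]].
Modal coordinates z(0) = V^{-1} x(0): 1·2 + 0·(-3) + 0·1 = 2; 4·2 + 1·(-3) + 0·1 = 5; (-4)·2 + 0·(-3) + 1·1 = -7; so z(0) = [2, 5, -7]^T.
x_3(t) = Σ_i (v_i)_3 · z_i(0) · e^{λ_i t} (row 3 of V times the modal terms).
x_3(2.0) = 4·2·e^{-4·2.0} + 0·5·e^{-2·2.0} + 1·(-7)·e^{-1·2.0} = 8·0.000335 + 0·0.018316 + (-7)·0.135335 = -0.9447.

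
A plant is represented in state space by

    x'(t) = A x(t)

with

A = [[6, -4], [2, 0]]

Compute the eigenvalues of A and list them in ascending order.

2, 4

det(sI - A) = s^2 - (tr A)s + det A, with tr A = 6 + 0 = 6 and det A = 6·0 - (-4)·2 = 0 - (-8) = 8.
So p(s) = det(sI - A) = s^2 - 6s + 8.
Factor s^2 - 6s + 8: two numbers with sum 6 and product 8 are 4 and 2, so s^2 - 6s + 8 = (s - 4)(s - 2).
Hence p(s) = (s - 4) (s - 2), with roots 2, 4.
At least one eigenvalue has non-negative real part, so the system is not asymptotically stable.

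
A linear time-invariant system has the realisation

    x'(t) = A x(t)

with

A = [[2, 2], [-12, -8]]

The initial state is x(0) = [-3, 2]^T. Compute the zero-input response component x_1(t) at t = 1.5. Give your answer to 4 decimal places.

-0.3386

det(sI - A) = s^2 - (tr A)s + det A, with tr A = 2 + (-8) = -6 and det A = 2·(-8) - 2·(-12) = -16 - (-24) = 8.
So p(s) = det(sI - A) = s^2 + 6s + 8.
Factor s^2 + 6s + 8: two numbers with sum -6 and product 8 are -2 and -4, so s^2 + 6s + 8 = (s + 2)(s + 4).
Hence p(s) = (s + 2) (s + 4), with roots -4, -2.
The eigenvalues -4, -2 are distinct and real, so A is diagonalisable and x(t) = e^{At} x(0) = V diag(e^{λ_i t}) V^{-1} x(0), where the columns of V are the eigenvectors.
λ = -4: A - (-4)I = [[6, 2], [-12, -4]]. Row 1 gives 6·v1 + 2·v2 = 0, so take v_1 = [1, -3]^T.
λ = -2: A - (-2)I = [[4, 2], [-12, -6]]. Row 1 gives 4·v1 + 2·v2 = 0, so take v_2 = [1, -2]^T.
V = [v_1 v_2] = [[1, 1], [-3, -2]] has det V = 1, so V^{-1} = adj(V)/det V = [[-2, -1], [3, 1]].
Modal coordinates z(0) = V^{-1} x(0): (-2)·(-3) + (-1)·2 = 4; 3·(-3) + 1·2 = -7; so z(0) = [4, -7]^T.
x_1(t) = Σ_i (v_i)_1 · z_i(0) · e^{λ_i t} (row 1 of V times the modal terms).
x_1(1.5) = 1·4·e^{-4·1.5} + 1·(-7)·e^{-2·1.5} = 4·0.002479 + (-7)·0.049787 = -0.3386.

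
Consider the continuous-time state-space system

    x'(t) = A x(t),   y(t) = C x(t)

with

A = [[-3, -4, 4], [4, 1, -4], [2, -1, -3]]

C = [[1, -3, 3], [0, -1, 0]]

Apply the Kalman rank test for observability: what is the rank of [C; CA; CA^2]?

3

CA = [[-9, -10, 7], [-4, -1, 4]]
CA^2 = [[1, 19, -17], [16, 11, -24]]
Observability matrix O = [C; CA; CA^2] = [[1, -3, 3], [0, -1, 0], [-9, -10, 7], [-4, -1, 4], [1, 19, -17], [16, 11, -24]]
Take the 3×3 submatrix of O formed by rows 1, 2, 3: [[1, -3, 3], [0, -1, 0], [-9, -10, 7]]. Its determinant is 1·((-1)·7 - 0·(-10)) - (-3)·(0·7 - 0·(-9)) + 3·(0·(-10) - (-1)·(-9)) = 1·(-7) - (-3)·0 + 3·(-9) = -34 ≠ 0.
So rank(O) ≥ 3; since O has 3 columns, rank(O) = 3.
rank(O) = 3 = n, so the pair (A, C) is completely observable.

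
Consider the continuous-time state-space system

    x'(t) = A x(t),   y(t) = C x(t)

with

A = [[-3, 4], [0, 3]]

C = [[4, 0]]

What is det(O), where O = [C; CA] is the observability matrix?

64

CA = [[-12, 16]]
Observability matrix O = [C; CA] = [[4, 0], [-12, 16]]
det(O) = 4·16 - 0·(-12) = 64 - 0 = 64
Since det(O) ≠ 0, rank(O) = 2 and the system is completely observable.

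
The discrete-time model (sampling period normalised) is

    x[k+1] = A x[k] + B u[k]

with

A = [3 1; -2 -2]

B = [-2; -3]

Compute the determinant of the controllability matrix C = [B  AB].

-47

AB = [[-9], [10]]
Controllability matrix C = [B  AB] = [[-2, -9], [-3, 10]]
det(C) = (-2)·10 - (-9)·(-3) = -20 - 27 = -47
Since det(C) ≠ 0, rank(C) = 2 and the system is completely controllable.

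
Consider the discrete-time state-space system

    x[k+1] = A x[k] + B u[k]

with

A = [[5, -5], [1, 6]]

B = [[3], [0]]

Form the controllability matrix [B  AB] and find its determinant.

AB = [[15], [3]]
Controllability matrix C = [B  AB] = [[3, 15], [0, 3]]
det(C) = 3·3 - 15·0 = 9 - 0 = 9
Since det(C) ≠ 0, rank(C) = 2 and the system is completely controllable.

9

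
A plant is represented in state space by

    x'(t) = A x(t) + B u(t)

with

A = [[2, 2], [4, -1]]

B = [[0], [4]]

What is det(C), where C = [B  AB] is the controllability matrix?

AB = [[8], [-4]]
Controllability matrix C = [B  AB] = [[0, 8], [4, -4]]
det(C) = 0·(-4) - 8·4 = 0 - 32 = -32
Since det(C) ≠ 0, rank(C) = 2 and the system is completely controllable.

-32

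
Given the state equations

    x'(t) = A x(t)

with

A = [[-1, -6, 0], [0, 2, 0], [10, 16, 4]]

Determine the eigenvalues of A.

-1, 2, 4

det(sI - A) = s^3 - (tr A)s^2 + (M11 + M22 + M33)s - det A, where Mii is the 2×2 principal minor of A obtained by deleting row i and column i.
tr A = (-1) + 2 + 4 = 5; M11 = 2·4 - 0·16 = 8 - 0 = 8; M22 = (-1)·4 - 0·10 = -4 - 0 = -4; M33 = (-1)·2 - (-6)·0 = -2 - 0 = -2; sum of minors = 2.
det A = (-1)·(2·4 - 0·16) - (-6)·(0·4 - 0·10) + 0·(0·16 - 2·10) = (-1)·8 - (-6)·0 + 0·(-20) = -8.
So p(s) = det(sI - A) = s^3 - 5s^2 + 2s + 8.
Rational-root test: any integer root divides 8. Testing small divisors, s = -1 works: p(-1) = -1 + (-5) + (-2) + 8 = 0, so (s + 1) is a factor.
Dividing, p(s) = (s + 1)(s^2 - 6s + 8).
Factor s^2 - 6s + 8: two numbers with sum 6 and product 8 are 4 and 2, so s^2 - 6s + 8 = (s - 4)(s - 2).
Hence p(s) = (s - 4) (s - 2) (s + 1), with roots -1, 2, 4.
At least one eigenvalue has non-negative real part, so the system is not asymptotically stable.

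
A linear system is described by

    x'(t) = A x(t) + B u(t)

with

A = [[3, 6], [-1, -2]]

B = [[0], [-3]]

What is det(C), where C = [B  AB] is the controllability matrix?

-54

AB = [[-18], [6]]
Controllability matrix C = [B  AB] = [[0, -18], [-3, 6]]
det(C) = 0·6 - (-18)·(-3) = 0 - 54 = -54
Since det(C) ≠ 0, rank(C) = 2 and the system is completely controllable.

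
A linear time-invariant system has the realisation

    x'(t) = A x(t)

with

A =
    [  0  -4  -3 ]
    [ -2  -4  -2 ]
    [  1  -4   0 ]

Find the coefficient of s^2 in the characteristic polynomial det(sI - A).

4

Expand det(sI - A) for the 3×3 matrix.
p(s) = s^3 + 4s^2 - 13s + 28.
(Check: constant term = det(-A) = (-1)^3 det A = 28; coefficient of s^2 = -tr A = 4.)
The coefficient of s^2 is 4.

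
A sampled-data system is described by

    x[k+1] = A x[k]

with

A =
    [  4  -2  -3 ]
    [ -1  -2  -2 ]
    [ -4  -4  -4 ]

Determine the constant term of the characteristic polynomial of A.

-4

Expand det(zI - A) for the 3×3 matrix.
p(z) = z^3 + 2z^2 - 38z - 4.
(Check: constant term = det(-A) = (-1)^3 det A = -4; coefficient of z^2 = -tr A = 2.)
The constant term is -4.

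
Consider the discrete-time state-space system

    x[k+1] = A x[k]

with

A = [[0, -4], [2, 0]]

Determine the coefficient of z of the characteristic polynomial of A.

0

For a 2×2 matrix, det(zI - A) = z^2 - (tr A)z + det A.
tr A = 0, det A = 8.
So p(z) = z^2 + 8.
The coefficient of z is 0.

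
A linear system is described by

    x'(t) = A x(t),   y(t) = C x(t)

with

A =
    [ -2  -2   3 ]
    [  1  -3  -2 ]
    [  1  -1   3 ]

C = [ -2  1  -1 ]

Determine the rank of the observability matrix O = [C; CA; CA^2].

CA = [[4, 2, -11]]
CA^2 = [[-17, -3, -25]]
Observability matrix O = [C; CA; CA^2] = [[-2, 1, -1], [4, 2, -11], [-17, -3, -25]]
det(O) = (-2)·(2·(-25) - (-11)·(-3)) - 1·(4·(-25) - (-11)·(-17)) + (-1)·(4·(-3) - 2·(-17)) = (-2)·(-83) - 1·(-287) + (-1)·22 = 431 ≠ 0, so rank(O) = 3.
rank(O) = 3 = n, so the pair (A, C) is completely observable.

3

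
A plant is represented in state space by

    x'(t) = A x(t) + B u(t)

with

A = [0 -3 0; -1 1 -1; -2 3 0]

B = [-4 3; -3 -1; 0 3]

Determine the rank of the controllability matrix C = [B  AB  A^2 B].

AB = [[9, 3], [1, -7], [-1, -9]]
A^2B = [[-3, 21], [-7, -1], [-15, -27]]
Controllability matrix C = [B  AB  A^2B] = [[-4, 3, 9, 3, -3, 21], [-3, -1, 1, -7, -7, -1], [0, 3, -1, -9, -15, -27]]
Take the 3×3 submatrix of C formed by columns 1, 2, 3: [[-4, 3, 9], [-3, -1, 1], [0, 3, -1]]. Its determinant is (-4)·((-1)·(-1) - 1·3) - 3·((-3)·(-1) - 1·0) + 9·((-3)·3 - (-1)·0) = (-4)·(-2) - 3·3 + 9·(-9) = -82 ≠ 0.
So rank(C) ≥ 3; since C has 3 rows, rank(C) = 3.
rank(C) = 3 = n, so the pair (A, B) is completely controllable.

3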